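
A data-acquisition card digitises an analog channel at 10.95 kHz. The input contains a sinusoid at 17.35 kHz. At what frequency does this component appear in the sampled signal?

4.55 kHz

17.35 kHz mod fs = 6.4 kHz.
6.4 kHz > fs/2 = 5.475 kHz, folds to fs − 6.4 kHz = 4.55 kHz.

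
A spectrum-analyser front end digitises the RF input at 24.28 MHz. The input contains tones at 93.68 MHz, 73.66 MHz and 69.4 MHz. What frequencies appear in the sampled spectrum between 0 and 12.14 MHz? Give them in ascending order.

0.82 MHz, 3.44 MHz

fs/2 = 12.14 MHz.
93.68 MHz mod fs = 20.84 MHz.
20.84 MHz > fs/2 = 12.14 MHz, folds to fs − 20.84 MHz = 3.44 MHz.
73.66 MHz mod fs = 0.82 MHz.
0.82 MHz ≤ fs/2 = 12.14 MHz, appears at 0.82 MHz.
69.4 MHz mod fs = 20.84 MHz.
20.84 MHz > fs/2 = 12.14 MHz, folds to fs − 20.84 MHz = 3.44 MHz.
Distinct values: {0.82 MHz, 3.44 MHz}.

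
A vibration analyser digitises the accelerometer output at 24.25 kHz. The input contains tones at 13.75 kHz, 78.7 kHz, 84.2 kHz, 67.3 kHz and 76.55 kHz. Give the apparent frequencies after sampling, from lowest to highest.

3.8 kHz, 5.45 kHz, 5.95 kHz, 10.5 kHz, 11.45 kHz

fs/2 = 12.125 kHz.
13.75 kHz > fs/2 = 12.125 kHz, folds to fs − 13.75 kHz = 10.5 kHz.
78.7 kHz mod fs = 5.95 kHz.
5.95 kHz ≤ fs/2 = 12.125 kHz, appears at 5.95 kHz.
84.2 kHz mod fs = 11.45 kHz.
11.45 kHz ≤ fs/2 = 12.125 kHz, appears at 11.45 kHz.
67.3 kHz mod fs = 18.8 kHz.
18.8 kHz > fs/2 = 12.125 kHz, folds to fs − 18.8 kHz = 5.45 kHz.
76.55 kHz mod fs = 3.8 kHz.
3.8 kHz ≤ fs/2 = 12.125 kHz, appears at 3.8 kHz.
Distinct values: {3.8 kHz, 5.45 kHz, 5.95 kHz, 10.5 kHz, 11.45 kHz}.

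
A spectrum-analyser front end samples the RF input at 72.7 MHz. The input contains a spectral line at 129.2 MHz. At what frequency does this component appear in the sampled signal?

16.2 MHz

129.2 MHz mod fs = 56.5 MHz.
56.5 MHz > fs/2 = 36.35 MHz, folds to fs − 56.5 MHz = 16.2 MHz.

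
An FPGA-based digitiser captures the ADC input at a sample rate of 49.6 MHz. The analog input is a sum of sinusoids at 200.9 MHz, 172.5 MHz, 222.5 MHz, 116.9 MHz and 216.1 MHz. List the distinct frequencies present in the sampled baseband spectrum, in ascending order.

fs/2 = 24.8 MHz.
200.9 MHz mod fs = 2.5 MHz.
2.5 MHz ≤ fs/2 = 24.8 MHz, appears at 2.5 MHz.
172.5 MHz mod fs = 23.7 MHz.
23.7 MHz ≤ fs/2 = 24.8 MHz, appears at 23.7 MHz.
222.5 MHz mod fs = 24.1 MHz.
24.1 MHz ≤ fs/2 = 24.8 MHz, appears at 24.1 MHz.
116.9 MHz mod fs = 17.7 MHz.
17.7 MHz ≤ fs/2 = 24.8 MHz, appears at 17.7 MHz.
216.1 MHz mod fs = 17.7 MHz.
17.7 MHz ≤ fs/2 = 24.8 MHz, appears at 17.7 MHz.
Distinct values: {2.5 MHz, 17.7 MHz, 23.7 MHz, 24.1 MHz}.

2.5 MHz, 17.7 MHz, 23.7 MHz, 24.1 MHz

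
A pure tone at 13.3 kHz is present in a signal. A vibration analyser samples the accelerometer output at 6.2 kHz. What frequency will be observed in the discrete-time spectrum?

13.3 kHz mod fs = 0.9 kHz.
0.9 kHz ≤ fs/2 = 3.1 kHz, appears at 0.9 kHz.

0.9 kHz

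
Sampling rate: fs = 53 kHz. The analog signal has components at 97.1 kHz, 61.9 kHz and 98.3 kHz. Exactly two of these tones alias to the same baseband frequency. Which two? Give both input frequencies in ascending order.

61.9 kHz, 97.1 kHz

fs/2 = 26.5 kHz.
97.1 kHz mod fs = 44.1 kHz.
44.1 kHz > fs/2 = 26.5 kHz, folds to fs − 44.1 kHz = 8.9 kHz.
61.9 kHz mod fs = 8.9 kHz.
8.9 kHz ≤ fs/2 = 26.5 kHz, appears at 8.9 kHz.
98.3 kHz mod fs = 45.3 kHz.
45.3 kHz > fs/2 = 26.5 kHz, folds to fs − 45.3 kHz = 7.7 kHz.
61.9 kHz and 97.1 kHz both map to 8.9 kHz.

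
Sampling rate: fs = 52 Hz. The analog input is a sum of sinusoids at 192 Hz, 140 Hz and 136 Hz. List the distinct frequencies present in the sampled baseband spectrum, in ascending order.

fs/2 = 26 Hz.
192 Hz mod fs = 36 Hz.
36 Hz > fs/2 = 26 Hz, folds to fs − 36 Hz = 16 Hz.
140 Hz mod fs = 36 Hz.
36 Hz > fs/2 = 26 Hz, folds to fs − 36 Hz = 16 Hz.
136 Hz mod fs = 32 Hz.
32 Hz > fs/2 = 26 Hz, folds to fs − 32 Hz = 20 Hz.
Distinct values: {16 Hz, 20 Hz}.

16 Hz, 20 Hz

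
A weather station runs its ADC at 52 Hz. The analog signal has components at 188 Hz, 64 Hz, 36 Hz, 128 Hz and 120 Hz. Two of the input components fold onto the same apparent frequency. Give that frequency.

fs/2 = 26 Hz.
188 Hz mod fs = 32 Hz.
32 Hz > fs/2 = 26 Hz, folds to fs − 32 Hz = 20 Hz.
64 Hz mod fs = 12 Hz.
12 Hz ≤ fs/2 = 26 Hz, appears at 12 Hz.
36 Hz > fs/2 = 26 Hz, folds to fs − 36 Hz = 16 Hz.
128 Hz mod fs = 24 Hz.
24 Hz ≤ fs/2 = 26 Hz, appears at 24 Hz.
120 Hz mod fs = 16 Hz.
16 Hz ≤ fs/2 = 26 Hz, appears at 16 Hz.
36 Hz and 120 Hz both map to 16 Hz.

16 Hz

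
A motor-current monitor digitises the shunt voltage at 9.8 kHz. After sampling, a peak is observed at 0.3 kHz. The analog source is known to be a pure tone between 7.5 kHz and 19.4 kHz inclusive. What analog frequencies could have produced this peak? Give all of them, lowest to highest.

9.5 kHz, 10.1 kHz, 19.3 kHz

Frequencies that alias to 0.3 kHz are k·fs ± 0.3 kHz for integer k ≥ 0.
k=0: 0.3 kHz.
k=1: 9.5 kHz, 10.1 kHz.
k=2: 19.3 kHz, 19.9 kHz.
k=3: 29.1 kHz, 29.7 kHz.
Within [7.5 kHz, 19.4 kHz]: 9.5 kHz, 10.1 kHz, 19.3 kHz.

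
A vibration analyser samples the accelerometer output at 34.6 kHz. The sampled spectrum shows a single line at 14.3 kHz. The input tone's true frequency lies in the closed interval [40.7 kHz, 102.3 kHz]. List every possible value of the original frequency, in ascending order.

Frequencies that alias to 14.3 kHz are k·fs ± 14.3 kHz for integer k ≥ 0.
k=0: 14.3 kHz.
k=1: 20.3 kHz, 48.9 kHz.
k=2: 54.9 kHz, 83.5 kHz.
k=3: 89.5 kHz, 118.1 kHz.
k=4: 124.1 kHz, 152.7 kHz.
Within [40.7 kHz, 102.3 kHz]: 48.9 kHz, 54.9 kHz, 83.5 kHz, 89.5 kHz.

48.9 kHz, 54.9 kHz, 83.5 kHz, 89.5 kHz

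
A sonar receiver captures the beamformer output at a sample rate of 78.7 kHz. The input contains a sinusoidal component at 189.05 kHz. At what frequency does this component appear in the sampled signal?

189.05 kHz mod fs = 31.65 kHz.
31.65 kHz ≤ fs/2 = 39.35 kHz, appears at 31.65 kHz.

31.65 kHz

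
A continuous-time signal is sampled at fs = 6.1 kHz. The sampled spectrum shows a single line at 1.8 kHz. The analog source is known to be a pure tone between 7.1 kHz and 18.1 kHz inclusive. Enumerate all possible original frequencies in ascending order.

Frequencies that alias to 1.8 kHz are k·fs ± 1.8 kHz for integer k ≥ 0.
k=0: 1.8 kHz.
k=1: 4.3 kHz, 7.9 kHz.
k=2: 10.4 kHz, 14 kHz.
k=3: 16.5 kHz, 20.1 kHz.
k=4: 22.6 kHz, 26.2 kHz.
Within [7.1 kHz, 18.1 kHz]: 7.9 kHz, 10.4 kHz, 14 kHz, 16.5 kHz.

7.9 kHz, 10.4 kHz, 14 kHz, 16.5 kHz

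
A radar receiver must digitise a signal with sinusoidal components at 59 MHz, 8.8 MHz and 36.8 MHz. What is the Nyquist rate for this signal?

Highest-frequency component: 59 MHz.
Nyquist rate = 2 × 59 MHz = 118 MHz.

118 MHz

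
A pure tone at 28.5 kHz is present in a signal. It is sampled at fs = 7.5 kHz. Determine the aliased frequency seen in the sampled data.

1.5 kHz

28.5 kHz mod fs = 6 kHz.
6 kHz > fs/2 = 3.75 kHz, folds to fs − 6 kHz = 1.5 kHz.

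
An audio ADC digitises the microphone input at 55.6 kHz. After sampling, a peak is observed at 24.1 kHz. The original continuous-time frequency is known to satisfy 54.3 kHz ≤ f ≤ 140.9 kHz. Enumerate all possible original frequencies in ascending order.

Frequencies that alias to 24.1 kHz are k·fs ± 24.1 kHz for integer k ≥ 0.
k=0: 24.1 kHz.
k=1: 31.5 kHz, 79.7 kHz.
k=2: 87.1 kHz, 135.3 kHz.
k=3: 142.7 kHz, 190.9 kHz.
Within [54.3 kHz, 140.9 kHz]: 79.7 kHz, 87.1 kHz, 135.3 kHz.

79.7 kHz, 87.1 kHz, 135.3 kHz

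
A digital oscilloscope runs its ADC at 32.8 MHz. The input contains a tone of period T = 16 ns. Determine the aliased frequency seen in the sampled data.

3.1 MHz

T = 16 ns → f = 1/T = 62.5 MHz.
62.5 MHz mod fs = 29.7 MHz.
29.7 MHz > fs/2 = 16.4 MHz, folds to fs − 29.7 MHz = 3.1 MHz.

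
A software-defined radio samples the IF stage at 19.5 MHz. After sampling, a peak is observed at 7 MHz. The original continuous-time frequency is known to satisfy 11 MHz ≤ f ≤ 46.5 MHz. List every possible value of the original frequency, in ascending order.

12.5 MHz, 26.5 MHz, 32 MHz, 46 MHz

Frequencies that alias to 7 MHz are k·fs ± 7 MHz for integer k ≥ 0.
k=0: 7 MHz.
k=1: 12.5 MHz, 26.5 MHz.
k=2: 32 MHz, 46 MHz.
k=3: 51.5 MHz, 65.5 MHz.
Within [11 MHz, 46.5 MHz]: 12.5 MHz, 26.5 MHz, 32 MHz, 46 MHz.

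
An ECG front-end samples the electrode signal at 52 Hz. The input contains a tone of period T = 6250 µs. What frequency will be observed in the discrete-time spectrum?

4 Hz

T = 6250 µs → f = 1/T = 160 Hz.
160 Hz mod fs = 4 Hz.
4 Hz ≤ fs/2 = 26 Hz, appears at 4 Hz.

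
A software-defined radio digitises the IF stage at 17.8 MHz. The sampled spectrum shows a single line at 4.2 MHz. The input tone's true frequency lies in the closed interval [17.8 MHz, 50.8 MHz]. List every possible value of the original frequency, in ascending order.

22 MHz, 31.4 MHz, 39.8 MHz, 49.2 MHz

Frequencies that alias to 4.2 MHz are k·fs ± 4.2 MHz for integer k ≥ 0.
k=0: 4.2 MHz.
k=1: 13.6 MHz, 22 MHz.
k=2: 31.4 MHz, 39.8 MHz.
k=3: 49.2 MHz, 57.6 MHz.
k=4: 67 MHz, 75.4 MHz.
Within [17.8 MHz, 50.8 MHz]: 22 MHz, 31.4 MHz, 39.8 MHz, 49.2 MHz.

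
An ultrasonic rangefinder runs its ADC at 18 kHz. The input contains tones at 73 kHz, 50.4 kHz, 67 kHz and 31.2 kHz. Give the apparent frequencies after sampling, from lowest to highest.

fs/2 = 9 kHz.
73 kHz mod fs = 1 kHz.
1 kHz ≤ fs/2 = 9 kHz, appears at 1 kHz.
50.4 kHz mod fs = 14.4 kHz.
14.4 kHz > fs/2 = 9 kHz, folds to fs − 14.4 kHz = 3.6 kHz.
67 kHz mod fs = 13 kHz.
13 kHz > fs/2 = 9 kHz, folds to fs − 13 kHz = 5 kHz.
31.2 kHz mod fs = 13.2 kHz.
13.2 kHz > fs/2 = 9 kHz, folds to fs − 13.2 kHz = 4.8 kHz.
Distinct values: {1 kHz, 3.6 kHz, 4.8 kHz, 5 kHz}.

1 kHz, 3.6 kHz, 4.8 kHz, 5 kHz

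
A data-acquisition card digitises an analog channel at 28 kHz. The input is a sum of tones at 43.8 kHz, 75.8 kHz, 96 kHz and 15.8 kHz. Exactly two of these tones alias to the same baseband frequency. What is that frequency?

fs/2 = 14 kHz.
43.8 kHz mod fs = 15.8 kHz.
15.8 kHz > fs/2 = 14 kHz, folds to fs − 15.8 kHz = 12.2 kHz.
75.8 kHz mod fs = 19.8 kHz.
19.8 kHz > fs/2 = 14 kHz, folds to fs − 19.8 kHz = 8.2 kHz.
96 kHz mod fs = 12 kHz.
12 kHz ≤ fs/2 = 14 kHz, appears at 12 kHz.
15.8 kHz > fs/2 = 14 kHz, folds to fs − 15.8 kHz = 12.2 kHz.
15.8 kHz and 43.8 kHz both map to 12.2 kHz.

12.2 kHz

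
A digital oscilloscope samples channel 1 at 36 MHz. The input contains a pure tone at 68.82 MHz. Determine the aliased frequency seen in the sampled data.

3.18 MHz

68.82 MHz mod fs = 32.82 MHz.
32.82 MHz > fs/2 = 18 MHz, folds to fs − 32.82 MHz = 3.18 MHz.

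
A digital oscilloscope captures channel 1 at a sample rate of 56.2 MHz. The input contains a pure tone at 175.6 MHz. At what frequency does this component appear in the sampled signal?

175.6 MHz mod fs = 7 MHz.
7 MHz ≤ fs/2 = 28.1 MHz, appears at 7 MHz.

7 MHz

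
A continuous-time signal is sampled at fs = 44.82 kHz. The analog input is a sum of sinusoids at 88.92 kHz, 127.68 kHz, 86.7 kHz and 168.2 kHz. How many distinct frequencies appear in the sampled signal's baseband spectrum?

fs/2 = 22.41 kHz.
88.92 kHz mod fs = 44.1 kHz.
44.1 kHz > fs/2 = 22.41 kHz, folds to fs − 44.1 kHz = 0.72 kHz.
127.68 kHz mod fs = 38.04 kHz.
38.04 kHz > fs/2 = 22.41 kHz, folds to fs − 38.04 kHz = 6.78 kHz.
86.7 kHz mod fs = 41.88 kHz.
41.88 kHz > fs/2 = 22.41 kHz, folds to fs − 41.88 kHz = 2.94 kHz.
168.2 kHz mod fs = 33.74 kHz.
33.74 kHz > fs/2 = 22.41 kHz, folds to fs − 33.74 kHz = 11.08 kHz.
Distinct values: {0.72 kHz, 2.94 kHz, 6.78 kHz, 11.08 kHz} → 4.

4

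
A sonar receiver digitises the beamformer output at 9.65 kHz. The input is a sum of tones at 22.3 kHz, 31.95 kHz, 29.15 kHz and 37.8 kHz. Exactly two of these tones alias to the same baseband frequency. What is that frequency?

3 kHz

fs/2 = 4.825 kHz.
22.3 kHz mod fs = 3 kHz.
3 kHz ≤ fs/2 = 4.825 kHz, appears at 3 kHz.
31.95 kHz mod fs = 3 kHz.
3 kHz ≤ fs/2 = 4.825 kHz, appears at 3 kHz.
29.15 kHz mod fs = 0.2 kHz.
0.2 kHz ≤ fs/2 = 4.825 kHz, appears at 0.2 kHz.
37.8 kHz mod fs = 8.85 kHz.
8.85 kHz > fs/2 = 4.825 kHz, folds to fs − 8.85 kHz = 0.8 kHz.
22.3 kHz and 31.95 kHz both map to 3 kHz.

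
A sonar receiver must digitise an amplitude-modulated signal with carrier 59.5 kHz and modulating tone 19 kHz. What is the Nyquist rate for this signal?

AM sidebands sit at fc ± fm = 40.5 kHz and 78.5 kHz.
Highest-frequency component: 78.5 kHz.
Nyquist rate = 2 × 78.5 kHz = 157 kHz.

157 kHz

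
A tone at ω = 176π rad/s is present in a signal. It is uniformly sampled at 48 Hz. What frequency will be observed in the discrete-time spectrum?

8 Hz

ω = 176π rad/s → f = ω/(2π) = 88 Hz.
88 Hz mod fs = 40 Hz.
40 Hz > fs/2 = 24 Hz, folds to fs − 40 Hz = 8 Hz.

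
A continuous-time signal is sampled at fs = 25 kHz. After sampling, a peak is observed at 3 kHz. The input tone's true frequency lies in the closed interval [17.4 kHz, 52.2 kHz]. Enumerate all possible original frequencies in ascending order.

22 kHz, 28 kHz, 47 kHz

Frequencies that alias to 3 kHz are k·fs ± 3 kHz for integer k ≥ 0.
k=0: 3 kHz.
k=1: 22 kHz, 28 kHz.
k=2: 47 kHz, 53 kHz.
k=3: 72 kHz, 78 kHz.
Within [17.4 kHz, 52.2 kHz]: 22 kHz, 28 kHz, 47 kHz.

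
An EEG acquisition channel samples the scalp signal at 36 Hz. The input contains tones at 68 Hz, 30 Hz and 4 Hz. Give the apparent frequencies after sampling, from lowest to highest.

fs/2 = 18 Hz.
68 Hz mod fs = 32 Hz.
32 Hz > fs/2 = 18 Hz, folds to fs − 32 Hz = 4 Hz.
30 Hz > fs/2 = 18 Hz, folds to fs − 30 Hz = 6 Hz.
4 Hz ≤ fs/2 = 18 Hz, passes unchanged.
Distinct values: {4 Hz, 6 Hz}.

4 Hz, 6 Hz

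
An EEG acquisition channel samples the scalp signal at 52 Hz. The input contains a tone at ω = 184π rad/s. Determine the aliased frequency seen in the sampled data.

ω = 184π rad/s → f = ω/(2π) = 92 Hz.
92 Hz mod fs = 40 Hz.
40 Hz > fs/2 = 26 Hz, folds to fs − 40 Hz = 12 Hz.

12 Hz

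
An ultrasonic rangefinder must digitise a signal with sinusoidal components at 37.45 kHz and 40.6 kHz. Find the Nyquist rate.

Highest-frequency component: 40.6 kHz.
Nyquist rate = 2 × 40.6 kHz = 81.2 kHz.

81.2 kHz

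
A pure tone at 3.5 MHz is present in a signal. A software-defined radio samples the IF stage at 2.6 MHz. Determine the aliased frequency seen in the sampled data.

0.9 MHz

3.5 MHz mod fs = 0.9 MHz.
0.9 MHz ≤ fs/2 = 1.3 MHz, appears at 0.9 MHz.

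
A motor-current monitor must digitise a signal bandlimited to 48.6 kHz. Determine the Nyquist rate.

97.2 kHz

Nyquist rate = 2 × 48.6 kHz = 97.2 kHz.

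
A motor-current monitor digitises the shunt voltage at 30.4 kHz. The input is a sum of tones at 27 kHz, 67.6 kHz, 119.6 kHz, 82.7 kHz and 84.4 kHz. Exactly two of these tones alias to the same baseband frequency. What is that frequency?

6.8 kHz

fs/2 = 15.2 kHz.
27 kHz > fs/2 = 15.2 kHz, folds to fs − 27 kHz = 3.4 kHz.
67.6 kHz mod fs = 6.8 kHz.
6.8 kHz ≤ fs/2 = 15.2 kHz, appears at 6.8 kHz.
119.6 kHz mod fs = 28.4 kHz.
28.4 kHz > fs/2 = 15.2 kHz, folds to fs − 28.4 kHz = 2 kHz.
82.7 kHz mod fs = 21.9 kHz.
21.9 kHz > fs/2 = 15.2 kHz, folds to fs − 21.9 kHz = 8.5 kHz.
84.4 kHz mod fs = 23.6 kHz.
23.6 kHz > fs/2 = 15.2 kHz, folds to fs − 23.6 kHz = 6.8 kHz.
67.6 kHz and 84.4 kHz both map to 6.8 kHz.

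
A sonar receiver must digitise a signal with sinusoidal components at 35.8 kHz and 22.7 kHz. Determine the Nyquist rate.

Highest-frequency component: 35.8 kHz.
Nyquist rate = 2 × 35.8 kHz = 71.6 kHz.

71.6 kHz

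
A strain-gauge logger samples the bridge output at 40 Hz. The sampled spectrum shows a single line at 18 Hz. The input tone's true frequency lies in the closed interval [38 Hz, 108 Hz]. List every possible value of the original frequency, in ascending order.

58 Hz, 62 Hz, 98 Hz, 102 Hz

Frequencies that alias to 18 Hz are k·fs ± 18 Hz for integer k ≥ 0.
k=0: 18 Hz.
k=1: 22 Hz, 58 Hz.
k=2: 62 Hz, 98 Hz.
k=3: 102 Hz, 138 Hz.
k=4: 142 Hz, 178 Hz.
Within [38 Hz, 108 Hz]: 58 Hz, 62 Hz, 98 Hz, 102 Hz.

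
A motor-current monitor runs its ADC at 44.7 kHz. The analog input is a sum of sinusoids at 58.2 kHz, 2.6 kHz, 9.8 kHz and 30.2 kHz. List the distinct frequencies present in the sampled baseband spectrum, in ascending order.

2.6 kHz, 9.8 kHz, 13.5 kHz, 14.5 kHz

fs/2 = 22.35 kHz.
58.2 kHz mod fs = 13.5 kHz.
13.5 kHz ≤ fs/2 = 22.35 kHz, appears at 13.5 kHz.
2.6 kHz ≤ fs/2 = 22.35 kHz, passes unchanged.
9.8 kHz ≤ fs/2 = 22.35 kHz, passes unchanged.
30.2 kHz > fs/2 = 22.35 kHz, folds to fs − 30.2 kHz = 14.5 kHz.
Distinct values: {2.6 kHz, 9.8 kHz, 13.5 kHz, 14.5 kHz}.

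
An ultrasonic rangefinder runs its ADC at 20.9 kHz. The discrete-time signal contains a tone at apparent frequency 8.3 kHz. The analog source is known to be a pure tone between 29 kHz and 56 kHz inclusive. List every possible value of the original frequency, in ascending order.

Frequencies that alias to 8.3 kHz are k·fs ± 8.3 kHz for integer k ≥ 0.
k=0: 8.3 kHz.
k=1: 12.6 kHz, 29.2 kHz.
k=2: 33.5 kHz, 50.1 kHz.
k=3: 54.4 kHz, 71 kHz.
k=4: 75.3 kHz, 91.9 kHz.
Within [29 kHz, 56 kHz]: 29.2 kHz, 33.5 kHz, 50.1 kHz, 54.4 kHz.

29.2 kHz, 33.5 kHz, 50.1 kHz, 54.4 kHz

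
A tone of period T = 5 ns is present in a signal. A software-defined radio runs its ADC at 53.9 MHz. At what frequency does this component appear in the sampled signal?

15.6 MHz

T = 5 ns → f = 1/T = 200 MHz.
200 MHz mod fs = 38.3 MHz.
38.3 MHz > fs/2 = 26.95 MHz, folds to fs − 38.3 MHz = 15.6 MHz.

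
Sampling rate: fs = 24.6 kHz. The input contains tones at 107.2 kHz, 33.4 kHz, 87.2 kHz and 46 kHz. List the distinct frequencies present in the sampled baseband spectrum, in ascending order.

fs/2 = 12.3 kHz.
107.2 kHz mod fs = 8.8 kHz.
8.8 kHz ≤ fs/2 = 12.3 kHz, appears at 8.8 kHz.
33.4 kHz mod fs = 8.8 kHz.
8.8 kHz ≤ fs/2 = 12.3 kHz, appears at 8.8 kHz.
87.2 kHz mod fs = 13.4 kHz.
13.4 kHz > fs/2 = 12.3 kHz, folds to fs − 13.4 kHz = 11.2 kHz.
46 kHz mod fs = 21.4 kHz.
21.4 kHz > fs/2 = 12.3 kHz, folds to fs − 21.4 kHz = 3.2 kHz.
Distinct values: {3.2 kHz, 8.8 kHz, 11.2 kHz}.

3.2 kHz, 8.8 kHz, 11.2 kHz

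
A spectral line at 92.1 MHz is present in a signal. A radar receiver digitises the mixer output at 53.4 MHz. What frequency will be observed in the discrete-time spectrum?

92.1 MHz mod fs = 38.7 MHz.
38.7 MHz > fs/2 = 26.7 MHz, folds to fs − 38.7 MHz = 14.7 MHz.

14.7 MHz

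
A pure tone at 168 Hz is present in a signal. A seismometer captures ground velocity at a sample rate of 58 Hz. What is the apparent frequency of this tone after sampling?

168 Hz mod fs = 52 Hz.
52 Hz > fs/2 = 29 Hz, folds to fs − 52 Hz = 6 Hz.

6 Hz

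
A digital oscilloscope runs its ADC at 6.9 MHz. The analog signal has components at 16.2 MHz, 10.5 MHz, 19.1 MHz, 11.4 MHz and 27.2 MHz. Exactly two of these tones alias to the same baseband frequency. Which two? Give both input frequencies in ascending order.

fs/2 = 3.45 MHz.
16.2 MHz mod fs = 2.4 MHz.
2.4 MHz ≤ fs/2 = 3.45 MHz, appears at 2.4 MHz.
10.5 MHz mod fs = 3.6 MHz.
3.6 MHz > fs/2 = 3.45 MHz, folds to fs − 3.6 MHz = 3.3 MHz.
19.1 MHz mod fs = 5.3 MHz.
5.3 MHz > fs/2 = 3.45 MHz, folds to fs − 5.3 MHz = 1.6 MHz.
11.4 MHz mod fs = 4.5 MHz.
4.5 MHz > fs/2 = 3.45 MHz, folds to fs − 4.5 MHz = 2.4 MHz.
27.2 MHz mod fs = 6.5 MHz.
6.5 MHz > fs/2 = 3.45 MHz, folds to fs − 6.5 MHz = 0.4 MHz.
11.4 MHz and 16.2 MHz both map to 2.4 MHz.

11.4 MHz, 16.2 MHz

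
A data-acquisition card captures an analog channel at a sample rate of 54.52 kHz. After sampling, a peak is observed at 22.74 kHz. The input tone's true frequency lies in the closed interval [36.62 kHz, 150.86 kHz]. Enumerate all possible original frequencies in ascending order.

Frequencies that alias to 22.74 kHz are k·fs ± 22.74 kHz for integer k ≥ 0.
k=0: 22.74 kHz.
k=1: 31.78 kHz, 77.26 kHz.
k=2: 86.3 kHz, 131.78 kHz.
k=3: 140.82 kHz, 186.3 kHz.
k=4: 195.34 kHz, 240.82 kHz.
Within [36.62 kHz, 150.86 kHz]: 77.26 kHz, 86.3 kHz, 131.78 kHz, 140.82 kHz.

77.26 kHz, 86.3 kHz, 131.78 kHz, 140.82 kHz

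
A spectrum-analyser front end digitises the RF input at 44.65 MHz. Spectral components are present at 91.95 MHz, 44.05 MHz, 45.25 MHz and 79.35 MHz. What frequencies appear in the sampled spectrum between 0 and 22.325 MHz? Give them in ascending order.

0.6 MHz, 2.65 MHz, 9.95 MHz

fs/2 = 22.325 MHz.
91.95 MHz mod fs = 2.65 MHz.
2.65 MHz ≤ fs/2 = 22.325 MHz, appears at 2.65 MHz.
44.05 MHz > fs/2 = 22.325 MHz, folds to fs − 44.05 MHz = 0.6 MHz.
45.25 MHz mod fs = 0.6 MHz.
0.6 MHz ≤ fs/2 = 22.325 MHz, appears at 0.6 MHz.
79.35 MHz mod fs = 34.7 MHz.
34.7 MHz > fs/2 = 22.325 MHz, folds to fs − 34.7 MHz = 9.95 MHz.
Distinct values: {0.6 MHz, 2.65 MHz, 9.95 MHz}.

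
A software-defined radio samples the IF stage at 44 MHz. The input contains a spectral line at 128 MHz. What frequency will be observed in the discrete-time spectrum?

128 MHz mod fs = 40 MHz.
40 MHz > fs/2 = 22 MHz, folds to fs − 40 MHz = 4 MHz.

4 MHz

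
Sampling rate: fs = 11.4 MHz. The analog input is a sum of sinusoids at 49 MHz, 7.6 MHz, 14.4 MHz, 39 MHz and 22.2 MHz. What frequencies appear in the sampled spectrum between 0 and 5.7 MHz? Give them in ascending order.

fs/2 = 5.7 MHz.
49 MHz mod fs = 3.4 MHz.
3.4 MHz ≤ fs/2 = 5.7 MHz, appears at 3.4 MHz.
7.6 MHz > fs/2 = 5.7 MHz, folds to fs − 7.6 MHz = 3.8 MHz.
14.4 MHz mod fs = 3 MHz.
3 MHz ≤ fs/2 = 5.7 MHz, appears at 3 MHz.
39 MHz mod fs = 4.8 MHz.
4.8 MHz ≤ fs/2 = 5.7 MHz, appears at 4.8 MHz.
22.2 MHz mod fs = 10.8 MHz.
10.8 MHz > fs/2 = 5.7 MHz, folds to fs − 10.8 MHz = 0.6 MHz.
Distinct values: {0.6 MHz, 3 MHz, 3.4 MHz, 3.8 MHz, 4.8 MHz}.

0.6 MHz, 3 MHz, 3.4 MHz, 3.8 MHz, 4.8 MHz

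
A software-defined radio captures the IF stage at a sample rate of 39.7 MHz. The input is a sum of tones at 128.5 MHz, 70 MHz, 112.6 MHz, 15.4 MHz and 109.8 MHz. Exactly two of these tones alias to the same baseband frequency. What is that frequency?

9.4 MHz

fs/2 = 19.85 MHz.
128.5 MHz mod fs = 9.4 MHz.
9.4 MHz ≤ fs/2 = 19.85 MHz, appears at 9.4 MHz.
70 MHz mod fs = 30.3 MHz.
30.3 MHz > fs/2 = 19.85 MHz, folds to fs − 30.3 MHz = 9.4 MHz.
112.6 MHz mod fs = 33.2 MHz.
33.2 MHz > fs/2 = 19.85 MHz, folds to fs − 33.2 MHz = 6.5 MHz.
15.4 MHz ≤ fs/2 = 19.85 MHz, passes unchanged.
109.8 MHz mod fs = 30.4 MHz.
30.4 MHz > fs/2 = 19.85 MHz, folds to fs − 30.4 MHz = 9.3 MHz.
70 MHz and 128.5 MHz both map to 9.4 MHz.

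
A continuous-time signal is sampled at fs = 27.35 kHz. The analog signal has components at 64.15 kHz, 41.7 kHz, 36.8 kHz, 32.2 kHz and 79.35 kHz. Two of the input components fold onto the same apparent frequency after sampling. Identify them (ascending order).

36.8 kHz, 64.15 kHz

fs/2 = 13.675 kHz.
64.15 kHz mod fs = 9.45 kHz.
9.45 kHz ≤ fs/2 = 13.675 kHz, appears at 9.45 kHz.
41.7 kHz mod fs = 14.35 kHz.
14.35 kHz > fs/2 = 13.675 kHz, folds to fs − 14.35 kHz = 13 kHz.
36.8 kHz mod fs = 9.45 kHz.
9.45 kHz ≤ fs/2 = 13.675 kHz, appears at 9.45 kHz.
32.2 kHz mod fs = 4.85 kHz.
4.85 kHz ≤ fs/2 = 13.675 kHz, appears at 4.85 kHz.
79.35 kHz mod fs = 24.65 kHz.
24.65 kHz > fs/2 = 13.675 kHz, folds to fs − 24.65 kHz = 2.7 kHz.
36.8 kHz and 64.15 kHz both map to 9.45 kHz.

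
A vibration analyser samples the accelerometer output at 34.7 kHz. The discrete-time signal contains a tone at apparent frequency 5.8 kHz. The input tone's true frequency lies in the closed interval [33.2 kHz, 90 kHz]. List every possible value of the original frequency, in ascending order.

40.5 kHz, 63.6 kHz, 75.2 kHz

Frequencies that alias to 5.8 kHz are k·fs ± 5.8 kHz for integer k ≥ 0.
k=0: 5.8 kHz.
k=1: 28.9 kHz, 40.5 kHz.
k=2: 63.6 kHz, 75.2 kHz.
k=3: 98.3 kHz, 109.9 kHz.
Within [33.2 kHz, 90 kHz]: 40.5 kHz, 63.6 kHz, 75.2 kHz.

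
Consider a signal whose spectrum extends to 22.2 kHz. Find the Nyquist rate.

44.4 kHz

Nyquist rate = 2 × 22.2 kHz = 44.4 kHz.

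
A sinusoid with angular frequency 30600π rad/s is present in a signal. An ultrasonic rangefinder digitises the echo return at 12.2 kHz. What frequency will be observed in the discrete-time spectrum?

ω = 30600π rad/s → f = ω/(2π) = 15300 Hz = 15.3 kHz.
15.3 kHz mod fs = 3.1 kHz.
3.1 kHz ≤ fs/2 = 6.1 kHz, appears at 3.1 kHz.

3.1 kHz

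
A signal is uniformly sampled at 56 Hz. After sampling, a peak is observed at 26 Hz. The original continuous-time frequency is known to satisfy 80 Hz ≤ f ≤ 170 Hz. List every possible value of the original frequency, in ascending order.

82 Hz, 86 Hz, 138 Hz, 142 Hz

Frequencies that alias to 26 Hz are k·fs ± 26 Hz for integer k ≥ 0.
k=0: 26 Hz.
k=1: 30 Hz, 82 Hz.
k=2: 86 Hz, 138 Hz.
k=3: 142 Hz, 194 Hz.
k=4: 198 Hz, 250 Hz.
Within [80 Hz, 170 Hz]: 82 Hz, 86 Hz, 138 Hz, 142 Hz.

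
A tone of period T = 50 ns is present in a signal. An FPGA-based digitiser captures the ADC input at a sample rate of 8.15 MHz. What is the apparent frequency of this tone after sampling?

3.7 MHz

T = 50 ns → f = 1/T = 20 MHz.
20 MHz mod fs = 3.7 MHz.
3.7 MHz ≤ fs/2 = 4.075 MHz, appears at 3.7 MHz.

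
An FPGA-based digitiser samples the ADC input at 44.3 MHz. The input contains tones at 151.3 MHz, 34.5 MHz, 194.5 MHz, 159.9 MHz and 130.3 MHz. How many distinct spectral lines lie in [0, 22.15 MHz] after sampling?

fs/2 = 22.15 MHz.
151.3 MHz mod fs = 18.4 MHz.
18.4 MHz ≤ fs/2 = 22.15 MHz, appears at 18.4 MHz.
34.5 MHz > fs/2 = 22.15 MHz, folds to fs − 34.5 MHz = 9.8 MHz.
194.5 MHz mod fs = 17.3 MHz.
17.3 MHz ≤ fs/2 = 22.15 MHz, appears at 17.3 MHz.
159.9 MHz mod fs = 27 MHz.
27 MHz > fs/2 = 22.15 MHz, folds to fs − 27 MHz = 17.3 MHz.
130.3 MHz mod fs = 41.7 MHz.
41.7 MHz > fs/2 = 22.15 MHz, folds to fs − 41.7 MHz = 2.6 MHz.
Distinct values: {2.6 MHz, 9.8 MHz, 17.3 MHz, 18.4 MHz} → 4.

4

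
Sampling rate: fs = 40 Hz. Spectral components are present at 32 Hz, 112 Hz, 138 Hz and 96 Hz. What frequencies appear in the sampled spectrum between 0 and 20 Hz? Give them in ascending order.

8 Hz, 16 Hz, 18 Hz

fs/2 = 20 Hz.
32 Hz > fs/2 = 20 Hz, folds to fs − 32 Hz = 8 Hz.
112 Hz mod fs = 32 Hz.
32 Hz > fs/2 = 20 Hz, folds to fs − 32 Hz = 8 Hz.
138 Hz mod fs = 18 Hz.
18 Hz ≤ fs/2 = 20 Hz, appears at 18 Hz.
96 Hz mod fs = 16 Hz.
16 Hz ≤ fs/2 = 20 Hz, appears at 16 Hz.
Distinct values: {8 Hz, 16 Hz, 18 Hz}.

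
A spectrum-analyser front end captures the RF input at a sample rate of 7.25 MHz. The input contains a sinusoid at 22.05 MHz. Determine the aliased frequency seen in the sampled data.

0.3 MHz

22.05 MHz mod fs = 0.3 MHz.
0.3 MHz ≤ fs/2 = 3.625 MHz, appears at 0.3 MHz.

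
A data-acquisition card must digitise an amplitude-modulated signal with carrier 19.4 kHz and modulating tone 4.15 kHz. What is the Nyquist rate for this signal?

47.1 kHz

AM sidebands sit at fc ± fm = 15.25 kHz and 23.55 kHz.
Highest-frequency component: 23.55 kHz.
Nyquist rate = 2 × 23.55 kHz = 47.1 kHz.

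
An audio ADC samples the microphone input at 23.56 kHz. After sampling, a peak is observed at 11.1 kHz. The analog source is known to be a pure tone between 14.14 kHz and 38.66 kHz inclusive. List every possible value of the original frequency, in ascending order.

34.66 kHz, 36.02 kHz

Frequencies that alias to 11.1 kHz are k·fs ± 11.1 kHz for integer k ≥ 0.
k=0: 11.1 kHz.
k=1: 12.46 kHz, 34.66 kHz.
k=2: 36.02 kHz, 58.22 kHz.
k=3: 59.58 kHz, 81.78 kHz.
Within [14.14 kHz, 38.66 kHz]: 34.66 kHz, 36.02 kHz.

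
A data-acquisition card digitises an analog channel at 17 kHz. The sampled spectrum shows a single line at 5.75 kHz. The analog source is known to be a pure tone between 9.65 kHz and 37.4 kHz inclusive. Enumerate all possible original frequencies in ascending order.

11.25 kHz, 22.75 kHz, 28.25 kHz

Frequencies that alias to 5.75 kHz are k·fs ± 5.75 kHz for integer k ≥ 0.
k=0: 5.75 kHz.
k=1: 11.25 kHz, 22.75 kHz.
k=2: 28.25 kHz, 39.75 kHz.
k=3: 45.25 kHz, 56.75 kHz.
Within [9.65 kHz, 37.4 kHz]: 11.25 kHz, 22.75 kHz, 28.25 kHz.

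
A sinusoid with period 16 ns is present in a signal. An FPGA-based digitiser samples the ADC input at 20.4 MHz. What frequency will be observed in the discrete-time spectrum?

T = 16 ns → f = 1/T = 62.5 MHz.
62.5 MHz mod fs = 1.3 MHz.
1.3 MHz ≤ fs/2 = 10.2 MHz, appears at 1.3 MHz.

1.3 MHz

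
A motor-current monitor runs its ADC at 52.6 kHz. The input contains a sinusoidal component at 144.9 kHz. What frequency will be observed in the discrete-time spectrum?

12.9 kHz

144.9 kHz mod fs = 39.7 kHz.
39.7 kHz > fs/2 = 26.3 kHz, folds to fs − 39.7 kHz = 12.9 kHz.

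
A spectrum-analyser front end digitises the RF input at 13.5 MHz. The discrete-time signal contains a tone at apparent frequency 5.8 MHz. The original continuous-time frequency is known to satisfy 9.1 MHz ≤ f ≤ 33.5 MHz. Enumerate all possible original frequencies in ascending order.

Frequencies that alias to 5.8 MHz are k·fs ± 5.8 MHz for integer k ≥ 0.
k=0: 5.8 MHz.
k=1: 7.7 MHz, 19.3 MHz.
k=2: 21.2 MHz, 32.8 MHz.
k=3: 34.7 MHz, 46.3 MHz.
Within [9.1 MHz, 33.5 MHz]: 19.3 MHz, 21.2 MHz, 32.8 MHz.

19.3 MHz, 21.2 MHz, 32.8 MHz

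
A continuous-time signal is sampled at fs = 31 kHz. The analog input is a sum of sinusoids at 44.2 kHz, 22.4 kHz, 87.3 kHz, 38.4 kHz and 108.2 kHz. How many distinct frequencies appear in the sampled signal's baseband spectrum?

5

fs/2 = 15.5 kHz.
44.2 kHz mod fs = 13.2 kHz.
13.2 kHz ≤ fs/2 = 15.5 kHz, appears at 13.2 kHz.
22.4 kHz > fs/2 = 15.5 kHz, folds to fs − 22.4 kHz = 8.6 kHz.
87.3 kHz mod fs = 25.3 kHz.
25.3 kHz > fs/2 = 15.5 kHz, folds to fs − 25.3 kHz = 5.7 kHz.
38.4 kHz mod fs = 7.4 kHz.
7.4 kHz ≤ fs/2 = 15.5 kHz, appears at 7.4 kHz.
108.2 kHz mod fs = 15.2 kHz.
15.2 kHz ≤ fs/2 = 15.5 kHz, appears at 15.2 kHz.
Distinct values: {5.7 kHz, 7.4 kHz, 8.6 kHz, 13.2 kHz, 15.2 kHz} → 5.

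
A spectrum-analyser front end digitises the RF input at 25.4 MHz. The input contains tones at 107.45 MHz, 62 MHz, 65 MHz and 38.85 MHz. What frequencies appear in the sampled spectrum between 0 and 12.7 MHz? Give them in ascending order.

5.85 MHz, 11.2 MHz, 11.95 MHz

fs/2 = 12.7 MHz.
107.45 MHz mod fs = 5.85 MHz.
5.85 MHz ≤ fs/2 = 12.7 MHz, appears at 5.85 MHz.
62 MHz mod fs = 11.2 MHz.
11.2 MHz ≤ fs/2 = 12.7 MHz, appears at 11.2 MHz.
65 MHz mod fs = 14.2 MHz.
14.2 MHz > fs/2 = 12.7 MHz, folds to fs − 14.2 MHz = 11.2 MHz.
38.85 MHz mod fs = 13.45 MHz.
13.45 MHz > fs/2 = 12.7 MHz, folds to fs − 13.45 MHz = 11.95 MHz.
Distinct values: {5.85 MHz, 11.2 MHz, 11.95 MHz}.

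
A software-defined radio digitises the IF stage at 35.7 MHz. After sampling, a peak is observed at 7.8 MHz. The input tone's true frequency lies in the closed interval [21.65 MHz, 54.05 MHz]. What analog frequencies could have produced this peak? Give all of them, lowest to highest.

27.9 MHz, 43.5 MHz

Frequencies that alias to 7.8 MHz are k·fs ± 7.8 MHz for integer k ≥ 0.
k=0: 7.8 MHz.
k=1: 27.9 MHz, 43.5 MHz.
k=2: 63.6 MHz, 79.2 MHz.
Within [21.65 MHz, 54.05 MHz]: 27.9 MHz, 43.5 MHz.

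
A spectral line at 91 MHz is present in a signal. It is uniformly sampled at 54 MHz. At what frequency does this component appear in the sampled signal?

91 MHz mod fs = 37 MHz.
37 MHz > fs/2 = 27 MHz, folds to fs − 37 MHz = 17 MHz.

17 MHz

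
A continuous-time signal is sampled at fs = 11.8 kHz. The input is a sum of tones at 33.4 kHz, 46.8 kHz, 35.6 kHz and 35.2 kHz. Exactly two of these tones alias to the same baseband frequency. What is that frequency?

fs/2 = 5.9 kHz.
33.4 kHz mod fs = 9.8 kHz.
9.8 kHz > fs/2 = 5.9 kHz, folds to fs − 9.8 kHz = 2 kHz.
46.8 kHz mod fs = 11.4 kHz.
11.4 kHz > fs/2 = 5.9 kHz, folds to fs − 11.4 kHz = 0.4 kHz.
35.6 kHz mod fs = 0.2 kHz.
0.2 kHz ≤ fs/2 = 5.9 kHz, appears at 0.2 kHz.
35.2 kHz mod fs = 11.6 kHz.
11.6 kHz > fs/2 = 5.9 kHz, folds to fs − 11.6 kHz = 0.2 kHz.
35.2 kHz and 35.6 kHz both map to 0.2 kHz.

0.2 kHz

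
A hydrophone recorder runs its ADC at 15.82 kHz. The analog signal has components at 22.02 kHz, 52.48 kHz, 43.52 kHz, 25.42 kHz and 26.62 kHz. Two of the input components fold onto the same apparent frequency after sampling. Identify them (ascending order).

26.62 kHz, 52.48 kHz

fs/2 = 7.91 kHz.
22.02 kHz mod fs = 6.2 kHz.
6.2 kHz ≤ fs/2 = 7.91 kHz, appears at 6.2 kHz.
52.48 kHz mod fs = 5.02 kHz.
5.02 kHz ≤ fs/2 = 7.91 kHz, appears at 5.02 kHz.
43.52 kHz mod fs = 11.88 kHz.
11.88 kHz > fs/2 = 7.91 kHz, folds to fs − 11.88 kHz = 3.94 kHz.
25.42 kHz mod fs = 9.6 kHz.
9.6 kHz > fs/2 = 7.91 kHz, folds to fs − 9.6 kHz = 6.22 kHz.
26.62 kHz mod fs = 10.8 kHz.
10.8 kHz > fs/2 = 7.91 kHz, folds to fs − 10.8 kHz = 5.02 kHz.
26.62 kHz and 52.48 kHz both map to 5.02 kHz.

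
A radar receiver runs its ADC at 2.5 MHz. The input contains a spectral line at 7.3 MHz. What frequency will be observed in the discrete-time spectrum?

7.3 MHz mod fs = 2.3 MHz.
2.3 MHz > fs/2 = 1.25 MHz, folds to fs − 2.3 MHz = 0.2 MHz.

0.2 MHz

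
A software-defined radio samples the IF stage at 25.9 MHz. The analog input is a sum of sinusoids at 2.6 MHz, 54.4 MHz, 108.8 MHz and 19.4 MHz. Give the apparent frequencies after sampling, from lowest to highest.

2.6 MHz, 5.2 MHz, 6.5 MHz

fs/2 = 12.95 MHz.
2.6 MHz ≤ fs/2 = 12.95 MHz, passes unchanged.
54.4 MHz mod fs = 2.6 MHz.
2.6 MHz ≤ fs/2 = 12.95 MHz, appears at 2.6 MHz.
108.8 MHz mod fs = 5.2 MHz.
5.2 MHz ≤ fs/2 = 12.95 MHz, appears at 5.2 MHz.
19.4 MHz > fs/2 = 12.95 MHz, folds to fs − 19.4 MHz = 6.5 MHz.
Distinct values: {2.6 MHz, 5.2 MHz, 6.5 MHz}.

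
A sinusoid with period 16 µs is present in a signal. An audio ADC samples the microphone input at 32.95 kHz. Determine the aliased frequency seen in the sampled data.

3.4 kHz

T = 16 µs → f = 1/T = 62.5 kHz.
62.5 kHz mod fs = 29.55 kHz.
29.55 kHz > fs/2 = 16.475 kHz, folds to fs − 29.55 kHz = 3.4 kHz.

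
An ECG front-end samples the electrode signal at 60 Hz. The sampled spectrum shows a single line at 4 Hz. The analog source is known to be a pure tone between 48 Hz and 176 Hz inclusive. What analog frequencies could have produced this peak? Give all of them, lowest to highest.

Frequencies that alias to 4 Hz are k·fs ± 4 Hz for integer k ≥ 0.
k=0: 4 Hz.
k=1: 56 Hz, 64 Hz.
k=2: 116 Hz, 124 Hz.
k=3: 176 Hz, 184 Hz.
k=4: 236 Hz, 244 Hz.
Within [48 Hz, 176 Hz]: 56 Hz, 64 Hz, 116 Hz, 124 Hz, 176 Hz.

56 Hz, 64 Hz, 116 Hz, 124 Hz, 176 Hz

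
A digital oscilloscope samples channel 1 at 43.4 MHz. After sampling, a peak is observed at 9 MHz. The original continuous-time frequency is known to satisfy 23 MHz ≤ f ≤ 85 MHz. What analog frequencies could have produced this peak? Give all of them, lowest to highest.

Frequencies that alias to 9 MHz are k·fs ± 9 MHz for integer k ≥ 0.
k=0: 9 MHz.
k=1: 34.4 MHz, 52.4 MHz.
k=2: 77.8 MHz, 95.8 MHz.
k=3: 121.2 MHz, 139.2 MHz.
Within [23 MHz, 85 MHz]: 34.4 MHz, 52.4 MHz, 77.8 MHz.

34.4 MHz, 52.4 MHz, 77.8 MHz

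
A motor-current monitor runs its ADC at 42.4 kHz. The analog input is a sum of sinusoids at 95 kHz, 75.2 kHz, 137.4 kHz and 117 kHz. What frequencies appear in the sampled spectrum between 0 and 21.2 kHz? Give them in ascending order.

9.6 kHz, 10.2 kHz

fs/2 = 21.2 kHz.
95 kHz mod fs = 10.2 kHz.
10.2 kHz ≤ fs/2 = 21.2 kHz, appears at 10.2 kHz.
75.2 kHz mod fs = 32.8 kHz.
32.8 kHz > fs/2 = 21.2 kHz, folds to fs − 32.8 kHz = 9.6 kHz.
137.4 kHz mod fs = 10.2 kHz.
10.2 kHz ≤ fs/2 = 21.2 kHz, appears at 10.2 kHz.
117 kHz mod fs = 32.2 kHz.
32.2 kHz > fs/2 = 21.2 kHz, folds to fs − 32.2 kHz = 10.2 kHz.
Distinct values: {9.6 kHz, 10.2 kHz}.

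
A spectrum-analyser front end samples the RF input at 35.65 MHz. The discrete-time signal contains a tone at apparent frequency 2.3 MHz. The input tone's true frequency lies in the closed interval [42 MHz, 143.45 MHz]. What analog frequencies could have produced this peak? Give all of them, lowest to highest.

69 MHz, 73.6 MHz, 104.65 MHz, 109.25 MHz, 140.3 MHz

Frequencies that alias to 2.3 MHz are k·fs ± 2.3 MHz for integer k ≥ 0.
k=0: 2.3 MHz.
k=1: 33.35 MHz, 37.95 MHz.
k=2: 69 MHz, 73.6 MHz.
k=3: 104.65 MHz, 109.25 MHz.
k=4: 140.3 MHz, 144.9 MHz.
k=5: 175.95 MHz, 180.55 MHz.
Within [42 MHz, 143.45 MHz]: 69 MHz, 73.6 MHz, 104.65 MHz, 109.25 MHz, 140.3 MHz.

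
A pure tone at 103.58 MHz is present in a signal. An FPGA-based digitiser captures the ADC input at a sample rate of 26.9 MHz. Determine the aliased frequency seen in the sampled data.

103.58 MHz mod fs = 22.88 MHz.
22.88 MHz > fs/2 = 13.45 MHz, folds to fs − 22.88 MHz = 4.02 MHz.

4.02 MHz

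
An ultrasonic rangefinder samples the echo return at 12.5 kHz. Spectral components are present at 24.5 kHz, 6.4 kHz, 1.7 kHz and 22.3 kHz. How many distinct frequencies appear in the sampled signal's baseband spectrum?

4

fs/2 = 6.25 kHz.
24.5 kHz mod fs = 12 kHz.
12 kHz > fs/2 = 6.25 kHz, folds to fs − 12 kHz = 0.5 kHz.
6.4 kHz > fs/2 = 6.25 kHz, folds to fs − 6.4 kHz = 6.1 kHz.
1.7 kHz ≤ fs/2 = 6.25 kHz, passes unchanged.
22.3 kHz mod fs = 9.8 kHz.
9.8 kHz > fs/2 = 6.25 kHz, folds to fs − 9.8 kHz = 2.7 kHz.
Distinct values: {0.5 kHz, 1.7 kHz, 2.7 kHz, 6.1 kHz} → 4.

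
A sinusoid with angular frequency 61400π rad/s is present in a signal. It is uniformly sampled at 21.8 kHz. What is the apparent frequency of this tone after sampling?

8.9 kHz

ω = 61400π rad/s → f = ω/(2π) = 30700 Hz = 30.7 kHz.
30.7 kHz mod fs = 8.9 kHz.
8.9 kHz ≤ fs/2 = 10.9 kHz, appears at 8.9 kHz.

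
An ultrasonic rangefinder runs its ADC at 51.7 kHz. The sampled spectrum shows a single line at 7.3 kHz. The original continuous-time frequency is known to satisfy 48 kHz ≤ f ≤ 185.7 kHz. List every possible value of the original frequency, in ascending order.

Frequencies that alias to 7.3 kHz are k·fs ± 7.3 kHz for integer k ≥ 0.
k=0: 7.3 kHz.
k=1: 44.4 kHz, 59 kHz.
k=2: 96.1 kHz, 110.7 kHz.
k=3: 147.8 kHz, 162.4 kHz.
k=4: 199.5 kHz, 214.1 kHz.
Within [48 kHz, 185.7 kHz]: 59 kHz, 96.1 kHz, 110.7 kHz, 147.8 kHz, 162.4 kHz.

59 kHz, 96.1 kHz, 110.7 kHz, 147.8 kHz, 162.4 kHz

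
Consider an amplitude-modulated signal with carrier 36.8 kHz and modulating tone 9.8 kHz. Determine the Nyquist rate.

AM sidebands sit at fc ± fm = 27 kHz and 46.6 kHz.
Highest-frequency component: 46.6 kHz.
Nyquist rate = 2 × 46.6 kHz = 93.2 kHz.

93.2 kHz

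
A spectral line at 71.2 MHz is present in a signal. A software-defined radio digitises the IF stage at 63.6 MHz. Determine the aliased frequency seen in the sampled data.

71.2 MHz mod fs = 7.6 MHz.
7.6 MHz ≤ fs/2 = 31.8 MHz, appears at 7.6 MHz.

7.6 MHz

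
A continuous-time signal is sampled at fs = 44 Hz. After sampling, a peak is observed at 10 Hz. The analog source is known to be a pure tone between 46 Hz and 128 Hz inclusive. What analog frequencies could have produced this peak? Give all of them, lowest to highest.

Frequencies that alias to 10 Hz are k·fs ± 10 Hz for integer k ≥ 0.
k=0: 10 Hz.
k=1: 34 Hz, 54 Hz.
k=2: 78 Hz, 98 Hz.
k=3: 122 Hz, 142 Hz.
k=4: 166 Hz, 186 Hz.
Within [46 Hz, 128 Hz]: 54 Hz, 78 Hz, 98 Hz, 122 Hz.

54 Hz, 78 Hz, 98 Hz, 122 Hz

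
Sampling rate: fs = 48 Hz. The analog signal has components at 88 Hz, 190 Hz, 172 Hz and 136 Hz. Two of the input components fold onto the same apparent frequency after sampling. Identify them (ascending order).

fs/2 = 24 Hz.
88 Hz mod fs = 40 Hz.
40 Hz > fs/2 = 24 Hz, folds to fs − 40 Hz = 8 Hz.
190 Hz mod fs = 46 Hz.
46 Hz > fs/2 = 24 Hz, folds to fs − 46 Hz = 2 Hz.
172 Hz mod fs = 28 Hz.
28 Hz > fs/2 = 24 Hz, folds to fs − 28 Hz = 20 Hz.
136 Hz mod fs = 40 Hz.
40 Hz > fs/2 = 24 Hz, folds to fs − 40 Hz = 8 Hz.
88 Hz and 136 Hz both map to 8 Hz.

88 Hz, 136 Hz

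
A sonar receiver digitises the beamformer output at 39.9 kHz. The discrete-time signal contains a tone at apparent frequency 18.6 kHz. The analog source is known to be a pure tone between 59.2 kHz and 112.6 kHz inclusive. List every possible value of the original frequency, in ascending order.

61.2 kHz, 98.4 kHz, 101.1 kHz

Frequencies that alias to 18.6 kHz are k·fs ± 18.6 kHz for integer k ≥ 0.
k=0: 18.6 kHz.
k=1: 21.3 kHz, 58.5 kHz.
k=2: 61.2 kHz, 98.4 kHz.
k=3: 101.1 kHz, 138.3 kHz.
k=4: 141 kHz, 178.2 kHz.
Within [59.2 kHz, 112.6 kHz]: 61.2 kHz, 98.4 kHz, 101.1 kHz.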